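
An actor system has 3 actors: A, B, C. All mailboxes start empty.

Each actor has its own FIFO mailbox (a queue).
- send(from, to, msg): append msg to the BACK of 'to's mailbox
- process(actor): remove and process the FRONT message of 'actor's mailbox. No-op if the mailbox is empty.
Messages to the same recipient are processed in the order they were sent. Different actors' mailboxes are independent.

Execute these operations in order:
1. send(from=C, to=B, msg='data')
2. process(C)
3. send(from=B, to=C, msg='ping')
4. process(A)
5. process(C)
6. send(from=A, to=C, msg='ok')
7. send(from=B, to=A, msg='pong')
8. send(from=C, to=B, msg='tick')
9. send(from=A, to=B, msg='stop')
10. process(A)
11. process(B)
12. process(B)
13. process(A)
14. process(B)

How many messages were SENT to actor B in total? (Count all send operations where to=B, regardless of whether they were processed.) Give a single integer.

Answer: 3

Derivation:
After 1 (send(from=C, to=B, msg='data')): A:[] B:[data] C:[]
After 2 (process(C)): A:[] B:[data] C:[]
After 3 (send(from=B, to=C, msg='ping')): A:[] B:[data] C:[ping]
After 4 (process(A)): A:[] B:[data] C:[ping]
After 5 (process(C)): A:[] B:[data] C:[]
After 6 (send(from=A, to=C, msg='ok')): A:[] B:[data] C:[ok]
After 7 (send(from=B, to=A, msg='pong')): A:[pong] B:[data] C:[ok]
After 8 (send(from=C, to=B, msg='tick')): A:[pong] B:[data,tick] C:[ok]
After 9 (send(from=A, to=B, msg='stop')): A:[pong] B:[data,tick,stop] C:[ok]
After 10 (process(A)): A:[] B:[data,tick,stop] C:[ok]
After 11 (process(B)): A:[] B:[tick,stop] C:[ok]
After 12 (process(B)): A:[] B:[stop] C:[ok]
After 13 (process(A)): A:[] B:[stop] C:[ok]
After 14 (process(B)): A:[] B:[] C:[ok]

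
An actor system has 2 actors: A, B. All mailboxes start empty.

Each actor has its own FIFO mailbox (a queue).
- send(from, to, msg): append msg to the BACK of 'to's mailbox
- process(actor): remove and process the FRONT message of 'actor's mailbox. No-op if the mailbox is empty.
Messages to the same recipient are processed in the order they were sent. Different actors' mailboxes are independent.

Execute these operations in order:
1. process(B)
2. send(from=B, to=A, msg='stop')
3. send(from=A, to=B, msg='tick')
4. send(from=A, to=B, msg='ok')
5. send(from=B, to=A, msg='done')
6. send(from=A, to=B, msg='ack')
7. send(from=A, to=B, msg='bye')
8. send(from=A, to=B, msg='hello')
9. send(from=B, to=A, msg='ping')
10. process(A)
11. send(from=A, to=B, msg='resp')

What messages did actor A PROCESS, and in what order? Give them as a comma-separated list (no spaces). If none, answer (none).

After 1 (process(B)): A:[] B:[]
After 2 (send(from=B, to=A, msg='stop')): A:[stop] B:[]
After 3 (send(from=A, to=B, msg='tick')): A:[stop] B:[tick]
After 4 (send(from=A, to=B, msg='ok')): A:[stop] B:[tick,ok]
After 5 (send(from=B, to=A, msg='done')): A:[stop,done] B:[tick,ok]
After 6 (send(from=A, to=B, msg='ack')): A:[stop,done] B:[tick,ok,ack]
After 7 (send(from=A, to=B, msg='bye')): A:[stop,done] B:[tick,ok,ack,bye]
After 8 (send(from=A, to=B, msg='hello')): A:[stop,done] B:[tick,ok,ack,bye,hello]
After 9 (send(from=B, to=A, msg='ping')): A:[stop,done,ping] B:[tick,ok,ack,bye,hello]
After 10 (process(A)): A:[done,ping] B:[tick,ok,ack,bye,hello]
After 11 (send(from=A, to=B, msg='resp')): A:[done,ping] B:[tick,ok,ack,bye,hello,resp]

Answer: stop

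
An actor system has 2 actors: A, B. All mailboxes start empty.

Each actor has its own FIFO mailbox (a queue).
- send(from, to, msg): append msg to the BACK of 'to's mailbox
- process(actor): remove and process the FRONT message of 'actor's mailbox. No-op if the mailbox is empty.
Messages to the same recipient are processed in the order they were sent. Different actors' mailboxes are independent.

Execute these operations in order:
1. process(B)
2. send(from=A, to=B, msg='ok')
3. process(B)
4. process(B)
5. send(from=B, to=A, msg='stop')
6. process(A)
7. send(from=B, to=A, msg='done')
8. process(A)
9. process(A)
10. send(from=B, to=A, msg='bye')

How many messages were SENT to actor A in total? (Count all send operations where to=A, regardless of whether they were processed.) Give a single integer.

Answer: 3

Derivation:
After 1 (process(B)): A:[] B:[]
After 2 (send(from=A, to=B, msg='ok')): A:[] B:[ok]
After 3 (process(B)): A:[] B:[]
After 4 (process(B)): A:[] B:[]
After 5 (send(from=B, to=A, msg='stop')): A:[stop] B:[]
After 6 (process(A)): A:[] B:[]
After 7 (send(from=B, to=A, msg='done')): A:[done] B:[]
After 8 (process(A)): A:[] B:[]
After 9 (process(A)): A:[] B:[]
After 10 (send(from=B, to=A, msg='bye')): A:[bye] B:[]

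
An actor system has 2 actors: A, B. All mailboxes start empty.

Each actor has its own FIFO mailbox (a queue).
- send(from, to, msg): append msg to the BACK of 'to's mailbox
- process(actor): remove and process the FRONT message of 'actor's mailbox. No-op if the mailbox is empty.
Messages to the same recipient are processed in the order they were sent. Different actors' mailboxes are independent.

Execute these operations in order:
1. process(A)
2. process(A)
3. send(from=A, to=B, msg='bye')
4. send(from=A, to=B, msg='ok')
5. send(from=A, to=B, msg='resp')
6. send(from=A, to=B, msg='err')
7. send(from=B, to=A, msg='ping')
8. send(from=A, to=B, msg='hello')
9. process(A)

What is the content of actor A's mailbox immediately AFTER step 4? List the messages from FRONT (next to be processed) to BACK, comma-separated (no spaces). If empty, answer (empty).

After 1 (process(A)): A:[] B:[]
After 2 (process(A)): A:[] B:[]
After 3 (send(from=A, to=B, msg='bye')): A:[] B:[bye]
After 4 (send(from=A, to=B, msg='ok')): A:[] B:[bye,ok]

(empty)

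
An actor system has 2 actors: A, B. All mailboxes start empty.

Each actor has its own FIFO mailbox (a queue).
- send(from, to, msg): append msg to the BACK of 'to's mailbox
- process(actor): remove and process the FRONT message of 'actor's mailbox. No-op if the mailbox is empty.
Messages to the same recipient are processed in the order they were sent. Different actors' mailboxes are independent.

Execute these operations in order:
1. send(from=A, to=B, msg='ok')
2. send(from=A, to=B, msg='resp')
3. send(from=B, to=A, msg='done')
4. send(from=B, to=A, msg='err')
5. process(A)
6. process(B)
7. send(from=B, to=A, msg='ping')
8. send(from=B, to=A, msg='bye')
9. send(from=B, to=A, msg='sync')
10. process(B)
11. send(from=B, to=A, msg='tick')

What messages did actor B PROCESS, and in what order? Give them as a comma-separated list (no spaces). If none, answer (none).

After 1 (send(from=A, to=B, msg='ok')): A:[] B:[ok]
After 2 (send(from=A, to=B, msg='resp')): A:[] B:[ok,resp]
After 3 (send(from=B, to=A, msg='done')): A:[done] B:[ok,resp]
After 4 (send(from=B, to=A, msg='err')): A:[done,err] B:[ok,resp]
After 5 (process(A)): A:[err] B:[ok,resp]
After 6 (process(B)): A:[err] B:[resp]
After 7 (send(from=B, to=A, msg='ping')): A:[err,ping] B:[resp]
After 8 (send(from=B, to=A, msg='bye')): A:[err,ping,bye] B:[resp]
After 9 (send(from=B, to=A, msg='sync')): A:[err,ping,bye,sync] B:[resp]
After 10 (process(B)): A:[err,ping,bye,sync] B:[]
After 11 (send(from=B, to=A, msg='tick')): A:[err,ping,bye,sync,tick] B:[]

Answer: ok,resp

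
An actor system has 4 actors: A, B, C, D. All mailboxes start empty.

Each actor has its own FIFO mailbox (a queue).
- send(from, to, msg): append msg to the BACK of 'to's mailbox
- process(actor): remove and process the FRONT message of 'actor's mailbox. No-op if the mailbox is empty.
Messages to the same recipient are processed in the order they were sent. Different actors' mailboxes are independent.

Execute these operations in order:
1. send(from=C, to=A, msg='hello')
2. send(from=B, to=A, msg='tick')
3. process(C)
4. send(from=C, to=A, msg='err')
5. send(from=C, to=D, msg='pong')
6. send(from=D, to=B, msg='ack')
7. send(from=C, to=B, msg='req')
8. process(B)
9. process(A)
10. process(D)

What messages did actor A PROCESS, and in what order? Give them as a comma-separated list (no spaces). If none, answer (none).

After 1 (send(from=C, to=A, msg='hello')): A:[hello] B:[] C:[] D:[]
After 2 (send(from=B, to=A, msg='tick')): A:[hello,tick] B:[] C:[] D:[]
After 3 (process(C)): A:[hello,tick] B:[] C:[] D:[]
After 4 (send(from=C, to=A, msg='err')): A:[hello,tick,err] B:[] C:[] D:[]
After 5 (send(from=C, to=D, msg='pong')): A:[hello,tick,err] B:[] C:[] D:[pong]
After 6 (send(from=D, to=B, msg='ack')): A:[hello,tick,err] B:[ack] C:[] D:[pong]
After 7 (send(from=C, to=B, msg='req')): A:[hello,tick,err] B:[ack,req] C:[] D:[pong]
After 8 (process(B)): A:[hello,tick,err] B:[req] C:[] D:[pong]
After 9 (process(A)): A:[tick,err] B:[req] C:[] D:[pong]
After 10 (process(D)): A:[tick,err] B:[req] C:[] D:[]

Answer: hello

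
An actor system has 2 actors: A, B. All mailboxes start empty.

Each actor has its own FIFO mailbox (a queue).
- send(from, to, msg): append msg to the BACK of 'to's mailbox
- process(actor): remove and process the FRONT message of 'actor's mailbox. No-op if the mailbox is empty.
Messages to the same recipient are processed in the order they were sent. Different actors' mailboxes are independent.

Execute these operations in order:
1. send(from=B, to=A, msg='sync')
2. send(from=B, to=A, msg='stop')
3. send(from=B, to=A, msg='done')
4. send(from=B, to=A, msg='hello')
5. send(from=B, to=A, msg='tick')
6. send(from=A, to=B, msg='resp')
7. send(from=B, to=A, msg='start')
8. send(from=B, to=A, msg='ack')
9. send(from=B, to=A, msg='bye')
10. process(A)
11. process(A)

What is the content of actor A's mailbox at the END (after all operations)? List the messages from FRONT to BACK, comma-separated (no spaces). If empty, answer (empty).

Answer: done,hello,tick,start,ack,bye

Derivation:
After 1 (send(from=B, to=A, msg='sync')): A:[sync] B:[]
After 2 (send(from=B, to=A, msg='stop')): A:[sync,stop] B:[]
After 3 (send(from=B, to=A, msg='done')): A:[sync,stop,done] B:[]
After 4 (send(from=B, to=A, msg='hello')): A:[sync,stop,done,hello] B:[]
After 5 (send(from=B, to=A, msg='tick')): A:[sync,stop,done,hello,tick] B:[]
After 6 (send(from=A, to=B, msg='resp')): A:[sync,stop,done,hello,tick] B:[resp]
After 7 (send(from=B, to=A, msg='start')): A:[sync,stop,done,hello,tick,start] B:[resp]
After 8 (send(from=B, to=A, msg='ack')): A:[sync,stop,done,hello,tick,start,ack] B:[resp]
After 9 (send(from=B, to=A, msg='bye')): A:[sync,stop,done,hello,tick,start,ack,bye] B:[resp]
After 10 (process(A)): A:[stop,done,hello,tick,start,ack,bye] B:[resp]
After 11 (process(A)): A:[done,hello,tick,start,ack,bye] B:[resp]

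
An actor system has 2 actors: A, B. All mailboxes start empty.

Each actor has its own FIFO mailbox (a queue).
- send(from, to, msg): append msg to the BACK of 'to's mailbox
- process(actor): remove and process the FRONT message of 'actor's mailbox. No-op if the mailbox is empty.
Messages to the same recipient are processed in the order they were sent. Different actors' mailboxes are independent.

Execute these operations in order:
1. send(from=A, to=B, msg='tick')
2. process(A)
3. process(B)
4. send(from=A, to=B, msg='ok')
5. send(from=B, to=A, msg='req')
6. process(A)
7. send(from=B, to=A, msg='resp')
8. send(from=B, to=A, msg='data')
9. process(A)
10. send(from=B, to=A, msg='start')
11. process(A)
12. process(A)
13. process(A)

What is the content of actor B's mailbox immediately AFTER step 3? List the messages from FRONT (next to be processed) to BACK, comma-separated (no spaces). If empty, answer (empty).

After 1 (send(from=A, to=B, msg='tick')): A:[] B:[tick]
After 2 (process(A)): A:[] B:[tick]
After 3 (process(B)): A:[] B:[]

(empty)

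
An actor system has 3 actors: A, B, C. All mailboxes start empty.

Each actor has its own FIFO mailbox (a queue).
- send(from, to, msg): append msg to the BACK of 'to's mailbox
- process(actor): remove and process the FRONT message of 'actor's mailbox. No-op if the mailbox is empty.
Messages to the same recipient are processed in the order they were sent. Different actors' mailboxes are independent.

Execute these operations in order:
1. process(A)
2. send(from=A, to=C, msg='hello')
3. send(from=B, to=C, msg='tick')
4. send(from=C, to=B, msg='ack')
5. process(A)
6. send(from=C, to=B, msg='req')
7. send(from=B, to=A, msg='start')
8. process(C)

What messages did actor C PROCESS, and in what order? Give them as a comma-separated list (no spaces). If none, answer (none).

After 1 (process(A)): A:[] B:[] C:[]
After 2 (send(from=A, to=C, msg='hello')): A:[] B:[] C:[hello]
After 3 (send(from=B, to=C, msg='tick')): A:[] B:[] C:[hello,tick]
After 4 (send(from=C, to=B, msg='ack')): A:[] B:[ack] C:[hello,tick]
After 5 (process(A)): A:[] B:[ack] C:[hello,tick]
After 6 (send(from=C, to=B, msg='req')): A:[] B:[ack,req] C:[hello,tick]
After 7 (send(from=B, to=A, msg='start')): A:[start] B:[ack,req] C:[hello,tick]
After 8 (process(C)): A:[start] B:[ack,req] C:[tick]

Answer: hello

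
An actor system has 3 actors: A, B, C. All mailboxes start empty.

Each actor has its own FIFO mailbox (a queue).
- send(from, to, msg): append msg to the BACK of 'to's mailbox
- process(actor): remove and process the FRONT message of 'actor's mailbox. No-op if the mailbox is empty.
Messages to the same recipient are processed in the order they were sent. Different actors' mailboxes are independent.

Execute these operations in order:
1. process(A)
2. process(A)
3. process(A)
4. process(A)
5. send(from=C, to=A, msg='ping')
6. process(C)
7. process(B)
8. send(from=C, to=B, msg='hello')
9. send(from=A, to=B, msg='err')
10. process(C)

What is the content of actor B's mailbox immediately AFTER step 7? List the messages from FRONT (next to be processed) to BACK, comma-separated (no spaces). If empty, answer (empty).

After 1 (process(A)): A:[] B:[] C:[]
After 2 (process(A)): A:[] B:[] C:[]
After 3 (process(A)): A:[] B:[] C:[]
After 4 (process(A)): A:[] B:[] C:[]
After 5 (send(from=C, to=A, msg='ping')): A:[ping] B:[] C:[]
After 6 (process(C)): A:[ping] B:[] C:[]
After 7 (process(B)): A:[ping] B:[] C:[]

(empty)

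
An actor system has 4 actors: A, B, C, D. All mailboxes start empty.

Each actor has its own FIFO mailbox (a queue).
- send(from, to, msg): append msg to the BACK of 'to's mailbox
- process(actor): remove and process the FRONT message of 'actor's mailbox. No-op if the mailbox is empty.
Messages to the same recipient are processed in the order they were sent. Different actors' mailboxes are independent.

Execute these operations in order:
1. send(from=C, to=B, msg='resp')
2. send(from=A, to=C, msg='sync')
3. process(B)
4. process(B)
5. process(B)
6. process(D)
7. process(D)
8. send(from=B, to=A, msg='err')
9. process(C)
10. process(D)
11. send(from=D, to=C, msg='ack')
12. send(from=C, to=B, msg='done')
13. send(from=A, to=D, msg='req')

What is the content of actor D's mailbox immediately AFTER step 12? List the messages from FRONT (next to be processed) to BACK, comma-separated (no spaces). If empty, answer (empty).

After 1 (send(from=C, to=B, msg='resp')): A:[] B:[resp] C:[] D:[]
After 2 (send(from=A, to=C, msg='sync')): A:[] B:[resp] C:[sync] D:[]
After 3 (process(B)): A:[] B:[] C:[sync] D:[]
After 4 (process(B)): A:[] B:[] C:[sync] D:[]
After 5 (process(B)): A:[] B:[] C:[sync] D:[]
After 6 (process(D)): A:[] B:[] C:[sync] D:[]
After 7 (process(D)): A:[] B:[] C:[sync] D:[]
After 8 (send(from=B, to=A, msg='err')): A:[err] B:[] C:[sync] D:[]
After 9 (process(C)): A:[err] B:[] C:[] D:[]
After 10 (process(D)): A:[err] B:[] C:[] D:[]
After 11 (send(from=D, to=C, msg='ack')): A:[err] B:[] C:[ack] D:[]
After 12 (send(from=C, to=B, msg='done')): A:[err] B:[done] C:[ack] D:[]

(empty)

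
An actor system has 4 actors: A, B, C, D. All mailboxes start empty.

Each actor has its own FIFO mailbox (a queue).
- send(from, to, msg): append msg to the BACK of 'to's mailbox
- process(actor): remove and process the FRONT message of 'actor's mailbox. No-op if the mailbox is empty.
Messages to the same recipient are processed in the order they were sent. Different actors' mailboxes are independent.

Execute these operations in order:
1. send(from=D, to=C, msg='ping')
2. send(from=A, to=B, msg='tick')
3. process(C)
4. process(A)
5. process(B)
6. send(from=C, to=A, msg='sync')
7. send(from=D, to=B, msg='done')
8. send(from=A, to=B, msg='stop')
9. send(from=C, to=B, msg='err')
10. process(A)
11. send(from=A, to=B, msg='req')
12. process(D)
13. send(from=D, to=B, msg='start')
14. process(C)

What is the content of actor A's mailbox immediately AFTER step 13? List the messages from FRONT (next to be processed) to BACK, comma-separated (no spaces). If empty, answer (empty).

After 1 (send(from=D, to=C, msg='ping')): A:[] B:[] C:[ping] D:[]
After 2 (send(from=A, to=B, msg='tick')): A:[] B:[tick] C:[ping] D:[]
After 3 (process(C)): A:[] B:[tick] C:[] D:[]
After 4 (process(A)): A:[] B:[tick] C:[] D:[]
After 5 (process(B)): A:[] B:[] C:[] D:[]
After 6 (send(from=C, to=A, msg='sync')): A:[sync] B:[] C:[] D:[]
After 7 (send(from=D, to=B, msg='done')): A:[sync] B:[done] C:[] D:[]
After 8 (send(from=A, to=B, msg='stop')): A:[sync] B:[done,stop] C:[] D:[]
After 9 (send(from=C, to=B, msg='err')): A:[sync] B:[done,stop,err] C:[] D:[]
After 10 (process(A)): A:[] B:[done,stop,err] C:[] D:[]
After 11 (send(from=A, to=B, msg='req')): A:[] B:[done,stop,err,req] C:[] D:[]
After 12 (process(D)): A:[] B:[done,stop,err,req] C:[] D:[]
After 13 (send(from=D, to=B, msg='start')): A:[] B:[done,stop,err,req,start] C:[] D:[]

(empty)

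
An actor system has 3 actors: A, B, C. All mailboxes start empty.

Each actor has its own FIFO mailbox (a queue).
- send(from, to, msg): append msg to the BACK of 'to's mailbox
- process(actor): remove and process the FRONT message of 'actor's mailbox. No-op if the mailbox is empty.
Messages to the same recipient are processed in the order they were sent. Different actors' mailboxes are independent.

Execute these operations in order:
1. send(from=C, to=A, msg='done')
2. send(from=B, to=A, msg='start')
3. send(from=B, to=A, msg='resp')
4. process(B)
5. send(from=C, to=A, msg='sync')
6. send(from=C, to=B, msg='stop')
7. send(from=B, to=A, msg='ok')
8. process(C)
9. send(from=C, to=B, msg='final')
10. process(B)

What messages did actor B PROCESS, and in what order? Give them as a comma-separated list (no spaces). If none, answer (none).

After 1 (send(from=C, to=A, msg='done')): A:[done] B:[] C:[]
After 2 (send(from=B, to=A, msg='start')): A:[done,start] B:[] C:[]
After 3 (send(from=B, to=A, msg='resp')): A:[done,start,resp] B:[] C:[]
After 4 (process(B)): A:[done,start,resp] B:[] C:[]
After 5 (send(from=C, to=A, msg='sync')): A:[done,start,resp,sync] B:[] C:[]
After 6 (send(from=C, to=B, msg='stop')): A:[done,start,resp,sync] B:[stop] C:[]
After 7 (send(from=B, to=A, msg='ok')): A:[done,start,resp,sync,ok] B:[stop] C:[]
After 8 (process(C)): A:[done,start,resp,sync,ok] B:[stop] C:[]
After 9 (send(from=C, to=B, msg='final')): A:[done,start,resp,sync,ok] B:[stop,final] C:[]
After 10 (process(B)): A:[done,start,resp,sync,ok] B:[final] C:[]

Answer: stop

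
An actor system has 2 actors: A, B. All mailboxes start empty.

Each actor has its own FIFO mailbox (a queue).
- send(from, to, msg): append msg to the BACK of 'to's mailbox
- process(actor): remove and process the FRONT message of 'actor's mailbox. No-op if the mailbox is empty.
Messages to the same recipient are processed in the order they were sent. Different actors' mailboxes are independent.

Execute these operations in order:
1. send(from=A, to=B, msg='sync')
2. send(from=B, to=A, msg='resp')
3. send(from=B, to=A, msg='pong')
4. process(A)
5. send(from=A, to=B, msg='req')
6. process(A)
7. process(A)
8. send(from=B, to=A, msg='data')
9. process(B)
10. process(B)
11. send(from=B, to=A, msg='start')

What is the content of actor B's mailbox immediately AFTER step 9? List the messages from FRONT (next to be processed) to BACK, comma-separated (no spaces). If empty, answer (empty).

After 1 (send(from=A, to=B, msg='sync')): A:[] B:[sync]
After 2 (send(from=B, to=A, msg='resp')): A:[resp] B:[sync]
After 3 (send(from=B, to=A, msg='pong')): A:[resp,pong] B:[sync]
After 4 (process(A)): A:[pong] B:[sync]
After 5 (send(from=A, to=B, msg='req')): A:[pong] B:[sync,req]
After 6 (process(A)): A:[] B:[sync,req]
After 7 (process(A)): A:[] B:[sync,req]
After 8 (send(from=B, to=A, msg='data')): A:[data] B:[sync,req]
After 9 (process(B)): A:[data] B:[req]

req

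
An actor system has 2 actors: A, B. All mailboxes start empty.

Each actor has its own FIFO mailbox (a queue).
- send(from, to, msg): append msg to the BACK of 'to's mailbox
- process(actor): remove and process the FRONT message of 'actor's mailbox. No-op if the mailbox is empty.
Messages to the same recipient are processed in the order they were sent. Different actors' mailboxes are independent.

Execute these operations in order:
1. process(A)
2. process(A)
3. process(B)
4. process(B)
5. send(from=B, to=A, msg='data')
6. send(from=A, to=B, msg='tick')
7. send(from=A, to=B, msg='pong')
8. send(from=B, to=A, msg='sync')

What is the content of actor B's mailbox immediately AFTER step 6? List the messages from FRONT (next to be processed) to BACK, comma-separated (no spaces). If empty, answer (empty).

After 1 (process(A)): A:[] B:[]
After 2 (process(A)): A:[] B:[]
After 3 (process(B)): A:[] B:[]
After 4 (process(B)): A:[] B:[]
After 5 (send(from=B, to=A, msg='data')): A:[data] B:[]
After 6 (send(from=A, to=B, msg='tick')): A:[data] B:[tick]

tick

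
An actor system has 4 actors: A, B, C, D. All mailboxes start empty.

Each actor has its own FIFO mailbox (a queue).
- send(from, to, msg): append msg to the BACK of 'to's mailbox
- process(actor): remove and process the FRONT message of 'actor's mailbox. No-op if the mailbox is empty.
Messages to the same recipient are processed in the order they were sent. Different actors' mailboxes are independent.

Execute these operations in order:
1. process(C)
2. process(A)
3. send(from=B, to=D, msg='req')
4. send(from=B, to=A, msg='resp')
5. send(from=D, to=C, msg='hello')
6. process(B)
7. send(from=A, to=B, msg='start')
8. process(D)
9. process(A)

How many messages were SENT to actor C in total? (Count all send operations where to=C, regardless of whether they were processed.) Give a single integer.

After 1 (process(C)): A:[] B:[] C:[] D:[]
After 2 (process(A)): A:[] B:[] C:[] D:[]
After 3 (send(from=B, to=D, msg='req')): A:[] B:[] C:[] D:[req]
After 4 (send(from=B, to=A, msg='resp')): A:[resp] B:[] C:[] D:[req]
After 5 (send(from=D, to=C, msg='hello')): A:[resp] B:[] C:[hello] D:[req]
After 6 (process(B)): A:[resp] B:[] C:[hello] D:[req]
After 7 (send(from=A, to=B, msg='start')): A:[resp] B:[start] C:[hello] D:[req]
After 8 (process(D)): A:[resp] B:[start] C:[hello] D:[]
After 9 (process(A)): A:[] B:[start] C:[hello] D:[]

Answer: 1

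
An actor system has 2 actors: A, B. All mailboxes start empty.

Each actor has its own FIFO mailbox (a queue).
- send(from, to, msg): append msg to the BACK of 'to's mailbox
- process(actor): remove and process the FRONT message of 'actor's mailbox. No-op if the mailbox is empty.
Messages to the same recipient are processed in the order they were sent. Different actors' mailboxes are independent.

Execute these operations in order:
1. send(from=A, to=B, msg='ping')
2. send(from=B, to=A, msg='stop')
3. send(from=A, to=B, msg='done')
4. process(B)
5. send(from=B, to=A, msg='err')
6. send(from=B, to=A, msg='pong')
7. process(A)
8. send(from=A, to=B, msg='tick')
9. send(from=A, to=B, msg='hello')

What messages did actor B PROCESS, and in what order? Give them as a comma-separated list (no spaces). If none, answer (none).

After 1 (send(from=A, to=B, msg='ping')): A:[] B:[ping]
After 2 (send(from=B, to=A, msg='stop')): A:[stop] B:[ping]
After 3 (send(from=A, to=B, msg='done')): A:[stop] B:[ping,done]
After 4 (process(B)): A:[stop] B:[done]
After 5 (send(from=B, to=A, msg='err')): A:[stop,err] B:[done]
After 6 (send(from=B, to=A, msg='pong')): A:[stop,err,pong] B:[done]
After 7 (process(A)): A:[err,pong] B:[done]
After 8 (send(from=A, to=B, msg='tick')): A:[err,pong] B:[done,tick]
After 9 (send(from=A, to=B, msg='hello')): A:[err,pong] B:[done,tick,hello]

Answer: ping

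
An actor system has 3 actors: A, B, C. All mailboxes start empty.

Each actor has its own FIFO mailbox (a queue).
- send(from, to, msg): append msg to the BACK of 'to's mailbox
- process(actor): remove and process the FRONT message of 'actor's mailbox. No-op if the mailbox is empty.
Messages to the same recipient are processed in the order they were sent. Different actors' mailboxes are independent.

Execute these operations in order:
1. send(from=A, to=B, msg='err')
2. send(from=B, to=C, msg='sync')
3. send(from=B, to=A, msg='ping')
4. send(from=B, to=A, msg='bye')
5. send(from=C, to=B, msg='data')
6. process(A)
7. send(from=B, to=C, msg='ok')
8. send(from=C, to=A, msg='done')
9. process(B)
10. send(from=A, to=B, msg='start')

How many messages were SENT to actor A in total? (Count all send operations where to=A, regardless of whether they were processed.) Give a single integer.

Answer: 3

Derivation:
After 1 (send(from=A, to=B, msg='err')): A:[] B:[err] C:[]
After 2 (send(from=B, to=C, msg='sync')): A:[] B:[err] C:[sync]
After 3 (send(from=B, to=A, msg='ping')): A:[ping] B:[err] C:[sync]
After 4 (send(from=B, to=A, msg='bye')): A:[ping,bye] B:[err] C:[sync]
After 5 (send(from=C, to=B, msg='data')): A:[ping,bye] B:[err,data] C:[sync]
After 6 (process(A)): A:[bye] B:[err,data] C:[sync]
After 7 (send(from=B, to=C, msg='ok')): A:[bye] B:[err,data] C:[sync,ok]
After 8 (send(from=C, to=A, msg='done')): A:[bye,done] B:[err,data] C:[sync,ok]
After 9 (process(B)): A:[bye,done] B:[data] C:[sync,ok]
After 10 (send(from=A, to=B, msg='start')): A:[bye,done] B:[data,start] C:[sync,ok]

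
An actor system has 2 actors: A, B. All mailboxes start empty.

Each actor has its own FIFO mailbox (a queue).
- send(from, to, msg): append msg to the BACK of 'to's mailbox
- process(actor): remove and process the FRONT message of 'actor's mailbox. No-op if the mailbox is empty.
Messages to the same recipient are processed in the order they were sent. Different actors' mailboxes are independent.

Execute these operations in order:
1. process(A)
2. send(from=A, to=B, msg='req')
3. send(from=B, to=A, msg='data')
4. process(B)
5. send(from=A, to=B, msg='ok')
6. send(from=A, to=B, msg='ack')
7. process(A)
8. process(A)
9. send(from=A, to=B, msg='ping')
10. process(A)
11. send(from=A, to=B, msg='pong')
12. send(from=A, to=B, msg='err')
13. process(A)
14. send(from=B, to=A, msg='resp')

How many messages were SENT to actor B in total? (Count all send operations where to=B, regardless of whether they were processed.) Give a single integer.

After 1 (process(A)): A:[] B:[]
After 2 (send(from=A, to=B, msg='req')): A:[] B:[req]
After 3 (send(from=B, to=A, msg='data')): A:[data] B:[req]
After 4 (process(B)): A:[data] B:[]
After 5 (send(from=A, to=B, msg='ok')): A:[data] B:[ok]
After 6 (send(from=A, to=B, msg='ack')): A:[data] B:[ok,ack]
After 7 (process(A)): A:[] B:[ok,ack]
After 8 (process(A)): A:[] B:[ok,ack]
After 9 (send(from=A, to=B, msg='ping')): A:[] B:[ok,ack,ping]
After 10 (process(A)): A:[] B:[ok,ack,ping]
After 11 (send(from=A, to=B, msg='pong')): A:[] B:[ok,ack,ping,pong]
After 12 (send(from=A, to=B, msg='err')): A:[] B:[ok,ack,ping,pong,err]
After 13 (process(A)): A:[] B:[ok,ack,ping,pong,err]
After 14 (send(from=B, to=A, msg='resp')): A:[resp] B:[ok,ack,ping,pong,err]

Answer: 6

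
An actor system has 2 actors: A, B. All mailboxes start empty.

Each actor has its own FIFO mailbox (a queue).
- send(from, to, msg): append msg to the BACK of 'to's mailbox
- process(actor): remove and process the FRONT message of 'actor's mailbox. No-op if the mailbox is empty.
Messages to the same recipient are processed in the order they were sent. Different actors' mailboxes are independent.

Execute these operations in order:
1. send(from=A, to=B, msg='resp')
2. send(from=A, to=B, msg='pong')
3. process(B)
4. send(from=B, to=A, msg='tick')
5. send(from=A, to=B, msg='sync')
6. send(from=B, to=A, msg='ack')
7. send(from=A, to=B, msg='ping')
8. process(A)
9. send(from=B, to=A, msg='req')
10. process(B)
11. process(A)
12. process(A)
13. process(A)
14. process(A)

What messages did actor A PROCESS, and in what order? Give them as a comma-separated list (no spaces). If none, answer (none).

Answer: tick,ack,req

Derivation:
After 1 (send(from=A, to=B, msg='resp')): A:[] B:[resp]
After 2 (send(from=A, to=B, msg='pong')): A:[] B:[resp,pong]
After 3 (process(B)): A:[] B:[pong]
After 4 (send(from=B, to=A, msg='tick')): A:[tick] B:[pong]
After 5 (send(from=A, to=B, msg='sync')): A:[tick] B:[pong,sync]
After 6 (send(from=B, to=A, msg='ack')): A:[tick,ack] B:[pong,sync]
After 7 (send(from=A, to=B, msg='ping')): A:[tick,ack] B:[pong,sync,ping]
After 8 (process(A)): A:[ack] B:[pong,sync,ping]
After 9 (send(from=B, to=A, msg='req')): A:[ack,req] B:[pong,sync,ping]
After 10 (process(B)): A:[ack,req] B:[sync,ping]
After 11 (process(A)): A:[req] B:[sync,ping]
After 12 (process(A)): A:[] B:[sync,ping]
After 13 (process(A)): A:[] B:[sync,ping]
After 14 (process(A)): A:[] B:[sync,ping]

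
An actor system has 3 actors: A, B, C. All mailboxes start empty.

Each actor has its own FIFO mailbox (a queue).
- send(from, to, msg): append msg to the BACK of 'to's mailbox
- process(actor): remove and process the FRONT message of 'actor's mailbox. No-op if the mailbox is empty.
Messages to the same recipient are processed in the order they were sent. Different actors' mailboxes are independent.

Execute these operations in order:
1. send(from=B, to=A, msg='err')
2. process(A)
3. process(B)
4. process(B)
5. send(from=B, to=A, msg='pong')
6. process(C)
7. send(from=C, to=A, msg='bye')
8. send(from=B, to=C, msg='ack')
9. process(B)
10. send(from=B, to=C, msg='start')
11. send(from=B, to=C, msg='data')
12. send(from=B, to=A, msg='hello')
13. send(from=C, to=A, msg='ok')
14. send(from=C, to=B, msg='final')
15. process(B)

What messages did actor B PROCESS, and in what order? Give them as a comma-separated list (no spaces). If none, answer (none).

Answer: final

Derivation:
After 1 (send(from=B, to=A, msg='err')): A:[err] B:[] C:[]
After 2 (process(A)): A:[] B:[] C:[]
After 3 (process(B)): A:[] B:[] C:[]
After 4 (process(B)): A:[] B:[] C:[]
After 5 (send(from=B, to=A, msg='pong')): A:[pong] B:[] C:[]
After 6 (process(C)): A:[pong] B:[] C:[]
After 7 (send(from=C, to=A, msg='bye')): A:[pong,bye] B:[] C:[]
After 8 (send(from=B, to=C, msg='ack')): A:[pong,bye] B:[] C:[ack]
After 9 (process(B)): A:[pong,bye] B:[] C:[ack]
After 10 (send(from=B, to=C, msg='start')): A:[pong,bye] B:[] C:[ack,start]
After 11 (send(from=B, to=C, msg='data')): A:[pong,bye] B:[] C:[ack,start,data]
After 12 (send(from=B, to=A, msg='hello')): A:[pong,bye,hello] B:[] C:[ack,start,data]
After 13 (send(from=C, to=A, msg='ok')): A:[pong,bye,hello,ok] B:[] C:[ack,start,data]
After 14 (send(from=C, to=B, msg='final')): A:[pong,bye,hello,ok] B:[final] C:[ack,start,data]
After 15 (process(B)): A:[pong,bye,hello,ok] B:[] C:[ack,start,data]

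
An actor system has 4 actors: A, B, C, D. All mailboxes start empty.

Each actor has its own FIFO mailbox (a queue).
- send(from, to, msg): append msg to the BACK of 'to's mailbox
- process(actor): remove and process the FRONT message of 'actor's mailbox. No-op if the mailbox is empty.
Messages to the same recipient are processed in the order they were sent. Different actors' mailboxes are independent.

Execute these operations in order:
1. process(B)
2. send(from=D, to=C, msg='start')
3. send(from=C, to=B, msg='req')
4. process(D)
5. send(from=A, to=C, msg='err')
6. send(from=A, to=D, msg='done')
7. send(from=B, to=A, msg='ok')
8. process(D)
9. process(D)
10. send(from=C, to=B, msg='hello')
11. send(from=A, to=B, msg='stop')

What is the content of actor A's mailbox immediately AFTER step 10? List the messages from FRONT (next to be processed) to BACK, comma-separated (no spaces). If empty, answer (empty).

After 1 (process(B)): A:[] B:[] C:[] D:[]
After 2 (send(from=D, to=C, msg='start')): A:[] B:[] C:[start] D:[]
After 3 (send(from=C, to=B, msg='req')): A:[] B:[req] C:[start] D:[]
After 4 (process(D)): A:[] B:[req] C:[start] D:[]
After 5 (send(from=A, to=C, msg='err')): A:[] B:[req] C:[start,err] D:[]
After 6 (send(from=A, to=D, msg='done')): A:[] B:[req] C:[start,err] D:[done]
After 7 (send(from=B, to=A, msg='ok')): A:[ok] B:[req] C:[start,err] D:[done]
After 8 (process(D)): A:[ok] B:[req] C:[start,err] D:[]
After 9 (process(D)): A:[ok] B:[req] C:[start,err] D:[]
After 10 (send(from=C, to=B, msg='hello')): A:[ok] B:[req,hello] C:[start,err] D:[]

ok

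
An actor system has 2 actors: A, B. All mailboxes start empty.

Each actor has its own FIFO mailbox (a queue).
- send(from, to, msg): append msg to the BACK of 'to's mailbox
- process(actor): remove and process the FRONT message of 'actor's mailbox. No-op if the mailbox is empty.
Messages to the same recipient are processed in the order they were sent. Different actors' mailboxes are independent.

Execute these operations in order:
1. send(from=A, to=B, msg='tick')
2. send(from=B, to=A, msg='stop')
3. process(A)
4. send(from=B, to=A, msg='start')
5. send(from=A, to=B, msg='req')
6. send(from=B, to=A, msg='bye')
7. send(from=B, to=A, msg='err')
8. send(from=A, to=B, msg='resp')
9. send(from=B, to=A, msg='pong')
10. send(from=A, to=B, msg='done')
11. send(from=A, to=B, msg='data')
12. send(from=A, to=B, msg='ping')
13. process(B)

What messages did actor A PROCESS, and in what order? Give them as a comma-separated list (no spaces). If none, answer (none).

Answer: stop

Derivation:
After 1 (send(from=A, to=B, msg='tick')): A:[] B:[tick]
After 2 (send(from=B, to=A, msg='stop')): A:[stop] B:[tick]
After 3 (process(A)): A:[] B:[tick]
After 4 (send(from=B, to=A, msg='start')): A:[start] B:[tick]
After 5 (send(from=A, to=B, msg='req')): A:[start] B:[tick,req]
After 6 (send(from=B, to=A, msg='bye')): A:[start,bye] B:[tick,req]
After 7 (send(from=B, to=A, msg='err')): A:[start,bye,err] B:[tick,req]
After 8 (send(from=A, to=B, msg='resp')): A:[start,bye,err] B:[tick,req,resp]
After 9 (send(from=B, to=A, msg='pong')): A:[start,bye,err,pong] B:[tick,req,resp]
After 10 (send(from=A, to=B, msg='done')): A:[start,bye,err,pong] B:[tick,req,resp,done]
After 11 (send(from=A, to=B, msg='data')): A:[start,bye,err,pong] B:[tick,req,resp,done,data]
After 12 (send(from=A, to=B, msg='ping')): A:[start,bye,err,pong] B:[tick,req,resp,done,data,ping]
After 13 (process(B)): A:[start,bye,err,pong] B:[req,resp,done,data,ping]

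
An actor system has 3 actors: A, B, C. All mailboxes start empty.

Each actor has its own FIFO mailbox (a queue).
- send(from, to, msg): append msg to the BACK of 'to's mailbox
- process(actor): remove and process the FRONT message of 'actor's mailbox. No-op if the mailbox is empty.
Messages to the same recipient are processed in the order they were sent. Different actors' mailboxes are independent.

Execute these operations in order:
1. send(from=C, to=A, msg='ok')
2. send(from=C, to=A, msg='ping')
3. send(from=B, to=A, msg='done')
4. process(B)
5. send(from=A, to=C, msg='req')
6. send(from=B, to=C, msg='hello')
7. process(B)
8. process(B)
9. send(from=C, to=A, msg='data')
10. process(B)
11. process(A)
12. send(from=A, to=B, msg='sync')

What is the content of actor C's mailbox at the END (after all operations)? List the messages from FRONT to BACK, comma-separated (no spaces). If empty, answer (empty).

Answer: req,hello

Derivation:
After 1 (send(from=C, to=A, msg='ok')): A:[ok] B:[] C:[]
After 2 (send(from=C, to=A, msg='ping')): A:[ok,ping] B:[] C:[]
After 3 (send(from=B, to=A, msg='done')): A:[ok,ping,done] B:[] C:[]
After 4 (process(B)): A:[ok,ping,done] B:[] C:[]
After 5 (send(from=A, to=C, msg='req')): A:[ok,ping,done] B:[] C:[req]
After 6 (send(from=B, to=C, msg='hello')): A:[ok,ping,done] B:[] C:[req,hello]
After 7 (process(B)): A:[ok,ping,done] B:[] C:[req,hello]
After 8 (process(B)): A:[ok,ping,done] B:[] C:[req,hello]
After 9 (send(from=C, to=A, msg='data')): A:[ok,ping,done,data] B:[] C:[req,hello]
After 10 (process(B)): A:[ok,ping,done,data] B:[] C:[req,hello]
After 11 (process(A)): A:[ping,done,data] B:[] C:[req,hello]
After 12 (send(from=A, to=B, msg='sync')): A:[ping,done,data] B:[sync] C:[req,hello]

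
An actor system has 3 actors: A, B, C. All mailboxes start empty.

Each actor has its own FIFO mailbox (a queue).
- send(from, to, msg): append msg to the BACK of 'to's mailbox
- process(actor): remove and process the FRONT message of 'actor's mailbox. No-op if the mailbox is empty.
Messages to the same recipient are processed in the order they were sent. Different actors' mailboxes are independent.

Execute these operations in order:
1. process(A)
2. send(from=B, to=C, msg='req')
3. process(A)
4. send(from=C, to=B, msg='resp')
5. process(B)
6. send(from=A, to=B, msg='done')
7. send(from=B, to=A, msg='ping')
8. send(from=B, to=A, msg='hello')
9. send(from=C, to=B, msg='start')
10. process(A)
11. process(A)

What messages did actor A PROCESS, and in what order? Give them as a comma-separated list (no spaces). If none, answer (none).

Answer: ping,hello

Derivation:
After 1 (process(A)): A:[] B:[] C:[]
After 2 (send(from=B, to=C, msg='req')): A:[] B:[] C:[req]
After 3 (process(A)): A:[] B:[] C:[req]
After 4 (send(from=C, to=B, msg='resp')): A:[] B:[resp] C:[req]
After 5 (process(B)): A:[] B:[] C:[req]
After 6 (send(from=A, to=B, msg='done')): A:[] B:[done] C:[req]
After 7 (send(from=B, to=A, msg='ping')): A:[ping] B:[done] C:[req]
After 8 (send(from=B, to=A, msg='hello')): A:[ping,hello] B:[done] C:[req]
After 9 (send(from=C, to=B, msg='start')): A:[ping,hello] B:[done,start] C:[req]
After 10 (process(A)): A:[hello] B:[done,start] C:[req]
After 11 (process(A)): A:[] B:[done,start] C:[req]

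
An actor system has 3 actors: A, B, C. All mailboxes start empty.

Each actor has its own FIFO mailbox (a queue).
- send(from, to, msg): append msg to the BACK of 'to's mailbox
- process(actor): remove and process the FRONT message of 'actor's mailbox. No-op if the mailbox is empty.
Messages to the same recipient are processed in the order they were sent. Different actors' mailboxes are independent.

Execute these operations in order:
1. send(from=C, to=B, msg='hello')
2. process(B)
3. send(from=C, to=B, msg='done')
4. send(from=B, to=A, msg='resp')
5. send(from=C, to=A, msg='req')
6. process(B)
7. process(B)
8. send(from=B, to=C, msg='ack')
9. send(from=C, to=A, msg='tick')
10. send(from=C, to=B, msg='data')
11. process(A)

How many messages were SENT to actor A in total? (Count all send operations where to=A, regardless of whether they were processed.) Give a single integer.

After 1 (send(from=C, to=B, msg='hello')): A:[] B:[hello] C:[]
After 2 (process(B)): A:[] B:[] C:[]
After 3 (send(from=C, to=B, msg='done')): A:[] B:[done] C:[]
After 4 (send(from=B, to=A, msg='resp')): A:[resp] B:[done] C:[]
After 5 (send(from=C, to=A, msg='req')): A:[resp,req] B:[done] C:[]
After 6 (process(B)): A:[resp,req] B:[] C:[]
After 7 (process(B)): A:[resp,req] B:[] C:[]
After 8 (send(from=B, to=C, msg='ack')): A:[resp,req] B:[] C:[ack]
After 9 (send(from=C, to=A, msg='tick')): A:[resp,req,tick] B:[] C:[ack]
After 10 (send(from=C, to=B, msg='data')): A:[resp,req,tick] B:[data] C:[ack]
After 11 (process(A)): A:[req,tick] B:[data] C:[ack]

Answer: 3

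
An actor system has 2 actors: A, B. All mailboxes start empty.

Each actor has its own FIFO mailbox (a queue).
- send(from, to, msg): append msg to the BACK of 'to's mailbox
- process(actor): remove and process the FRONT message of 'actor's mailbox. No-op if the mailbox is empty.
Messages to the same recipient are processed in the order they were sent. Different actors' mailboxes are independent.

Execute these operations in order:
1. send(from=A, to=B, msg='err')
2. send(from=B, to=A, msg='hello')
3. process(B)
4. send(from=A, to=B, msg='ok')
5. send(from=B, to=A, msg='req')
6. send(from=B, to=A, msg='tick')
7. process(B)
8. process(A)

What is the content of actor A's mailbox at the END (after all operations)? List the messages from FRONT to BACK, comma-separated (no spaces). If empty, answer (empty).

After 1 (send(from=A, to=B, msg='err')): A:[] B:[err]
After 2 (send(from=B, to=A, msg='hello')): A:[hello] B:[err]
After 3 (process(B)): A:[hello] B:[]
After 4 (send(from=A, to=B, msg='ok')): A:[hello] B:[ok]
After 5 (send(from=B, to=A, msg='req')): A:[hello,req] B:[ok]
After 6 (send(from=B, to=A, msg='tick')): A:[hello,req,tick] B:[ok]
After 7 (process(B)): A:[hello,req,tick] B:[]
After 8 (process(A)): A:[req,tick] B:[]

Answer: req,tick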